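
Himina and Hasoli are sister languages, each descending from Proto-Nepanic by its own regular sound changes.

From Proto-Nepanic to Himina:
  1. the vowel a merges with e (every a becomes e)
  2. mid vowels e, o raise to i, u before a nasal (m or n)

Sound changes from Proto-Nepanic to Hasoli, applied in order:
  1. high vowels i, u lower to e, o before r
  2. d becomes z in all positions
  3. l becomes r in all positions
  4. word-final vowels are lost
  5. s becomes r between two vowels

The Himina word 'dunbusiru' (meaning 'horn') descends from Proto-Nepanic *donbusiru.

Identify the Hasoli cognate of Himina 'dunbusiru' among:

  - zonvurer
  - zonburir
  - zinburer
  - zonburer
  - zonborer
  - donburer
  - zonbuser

Hasoli: *donbusiru
  donbusiru → donbuseru   [pre-rhotic lowering]
  donbuseru → zonbuseru   [unconditioned shift]
  zonbuseru (rule 3 does not apply)
  zonbuseru → zonbuser   [apocope]
  zonbuser → zonburer   [rhotacism]
  giving Hasoli zonburer.

zonburer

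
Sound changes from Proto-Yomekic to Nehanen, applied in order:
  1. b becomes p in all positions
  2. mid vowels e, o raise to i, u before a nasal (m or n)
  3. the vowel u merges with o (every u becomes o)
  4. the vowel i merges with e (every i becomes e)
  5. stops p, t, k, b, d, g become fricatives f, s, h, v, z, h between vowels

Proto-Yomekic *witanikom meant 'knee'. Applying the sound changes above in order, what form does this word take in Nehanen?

Nehanen: *witanikom > witanikum > witanikom > wetanekom > wesanehom  (by pre-nasal raising, vowel merger, vowel merger, intervocalic lenition)

wesanehom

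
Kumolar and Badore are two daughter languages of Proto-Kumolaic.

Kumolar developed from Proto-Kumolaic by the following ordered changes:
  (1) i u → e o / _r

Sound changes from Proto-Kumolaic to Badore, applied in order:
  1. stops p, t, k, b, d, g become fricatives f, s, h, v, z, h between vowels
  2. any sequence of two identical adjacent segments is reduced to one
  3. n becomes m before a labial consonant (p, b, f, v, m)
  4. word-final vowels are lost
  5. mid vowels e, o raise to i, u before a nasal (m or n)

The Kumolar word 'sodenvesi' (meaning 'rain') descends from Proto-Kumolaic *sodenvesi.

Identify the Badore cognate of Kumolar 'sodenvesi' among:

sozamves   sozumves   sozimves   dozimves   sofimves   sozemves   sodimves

Badore: *sodenvesi > sozenvesi > sozemvesi > sozemves > sozimves  (by intervocalic lenition, nasal place assimilation, apocope, pre-nasal raising)
Only 'sozimves' matches the regular Badore development of *sodenvesi.

sozimves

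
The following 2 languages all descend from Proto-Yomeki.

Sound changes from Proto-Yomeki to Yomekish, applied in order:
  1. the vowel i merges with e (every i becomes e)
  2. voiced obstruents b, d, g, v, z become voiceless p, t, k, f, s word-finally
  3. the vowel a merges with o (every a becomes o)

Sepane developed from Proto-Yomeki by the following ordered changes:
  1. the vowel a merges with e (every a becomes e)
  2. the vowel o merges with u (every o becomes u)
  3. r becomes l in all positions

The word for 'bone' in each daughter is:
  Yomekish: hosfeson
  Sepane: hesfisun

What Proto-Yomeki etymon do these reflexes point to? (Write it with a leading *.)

Position 2: Yomekish has o, Sepane has e. Taking the neighbouring segments as reconstructed: Yomekish o could go back to *a or *o; Sepane e could go back to *a or *e — the one source consistent with every daughter is *a.
Position 7: Yomekish has o, Sepane has u. Taking the neighbouring segments as reconstructed: Yomekish o could go back to *a or *o; Sepane u could go back to *o or *u — the one source consistent with every daughter is *o.
Verify the candidate proto-form against each daughter:
Yomekish: *hasfison > hasfeson > hosfeson  (by vowel merger, vowel merger)
Sepane: *hasfison
  hasfison → hesfison   [vowel merger]
  hesfison → hesfisun   [vowel merger]
  hesfisun (rule 3 does not apply)
  giving Sepane hesfisun.
Only *hasfison yields all of Yomekish hosfeson, Sepane hesfisun.

*hasfison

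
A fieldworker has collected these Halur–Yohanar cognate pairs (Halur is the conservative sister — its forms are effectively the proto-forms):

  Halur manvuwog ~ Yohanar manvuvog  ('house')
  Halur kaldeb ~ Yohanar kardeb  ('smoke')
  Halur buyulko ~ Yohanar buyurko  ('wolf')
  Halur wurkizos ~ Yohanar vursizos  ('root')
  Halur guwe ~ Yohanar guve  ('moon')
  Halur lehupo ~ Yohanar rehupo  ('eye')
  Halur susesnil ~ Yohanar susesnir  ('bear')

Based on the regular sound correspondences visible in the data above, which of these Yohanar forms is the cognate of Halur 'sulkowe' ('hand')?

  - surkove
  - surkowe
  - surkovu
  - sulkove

kaldeb ~ kardeb, buyulko ~ buyurko — Halur l corresponds to Yohanar r after a vowel, before a consonant other than r, m, n, p, b, f, v.
guwe ~ guve — Halur w corresponds to Yohanar v between vowels (before a front vowel).
Applying these to Halur 'sulkowe':
  sulkowe → surkowe   (l→r after a vowel, before a consonant other than r, m, n, p, b, f, v)
  surkowe → surkove   (w→v between vowels (before a front vowel))
So the Yohanar cognate is 'surkove'.

surkove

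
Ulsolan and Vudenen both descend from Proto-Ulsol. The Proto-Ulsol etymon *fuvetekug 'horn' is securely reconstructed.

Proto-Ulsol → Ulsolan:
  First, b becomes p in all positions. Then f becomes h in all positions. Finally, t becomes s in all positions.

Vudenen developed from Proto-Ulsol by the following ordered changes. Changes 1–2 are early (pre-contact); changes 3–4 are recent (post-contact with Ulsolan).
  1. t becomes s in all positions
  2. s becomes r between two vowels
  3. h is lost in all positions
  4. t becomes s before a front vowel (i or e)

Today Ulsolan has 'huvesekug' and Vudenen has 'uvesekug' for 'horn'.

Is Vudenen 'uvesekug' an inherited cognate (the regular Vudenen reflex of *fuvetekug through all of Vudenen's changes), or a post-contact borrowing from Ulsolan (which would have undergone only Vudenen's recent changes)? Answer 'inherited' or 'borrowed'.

borrowed

If inherited, *fuvetekug would pass through all of Vudenen's changes:
Vudenen: *fuvetekug
  fuvetekug → fuvesekug   [unconditioned shift]
  fuvesekug → fuverekug   [rhotacism]
  fuverekug (rule 3 does not apply)
  fuverekug (rule 4 does not apply)
  giving Vudenen fuverekug.
If borrowed from Ulsolan 'huvesekug' after the early changes, it would undergo only the recent ones:
  rule 3 (h-loss): huvesekug → uvesekug
  rule 4 (palatalisation): no change (uvesekug)
  ⇒ as a loan: uvesekug
Vudenen 'uvesekug' matches the loan outcome 'uvesekug', not the inherited 'fuverekug' — it skipped the early Vudenen changes, so it was borrowed from Ulsolan.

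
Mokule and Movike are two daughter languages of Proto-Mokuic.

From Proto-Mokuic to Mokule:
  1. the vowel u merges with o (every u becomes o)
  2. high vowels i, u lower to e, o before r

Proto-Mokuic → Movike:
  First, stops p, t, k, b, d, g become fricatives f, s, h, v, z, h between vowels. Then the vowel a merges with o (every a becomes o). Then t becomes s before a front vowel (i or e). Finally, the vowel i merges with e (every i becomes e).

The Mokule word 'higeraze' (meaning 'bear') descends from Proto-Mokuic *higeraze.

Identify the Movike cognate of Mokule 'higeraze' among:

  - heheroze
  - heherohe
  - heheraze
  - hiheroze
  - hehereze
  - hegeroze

Movike: *higeraze > hiheraze > hiheroze > heheroze  (by intervocalic lenition, vowel merger, vowel merger)
Only 'heheroze' matches the regular Movike development of *higeraze.

heheroze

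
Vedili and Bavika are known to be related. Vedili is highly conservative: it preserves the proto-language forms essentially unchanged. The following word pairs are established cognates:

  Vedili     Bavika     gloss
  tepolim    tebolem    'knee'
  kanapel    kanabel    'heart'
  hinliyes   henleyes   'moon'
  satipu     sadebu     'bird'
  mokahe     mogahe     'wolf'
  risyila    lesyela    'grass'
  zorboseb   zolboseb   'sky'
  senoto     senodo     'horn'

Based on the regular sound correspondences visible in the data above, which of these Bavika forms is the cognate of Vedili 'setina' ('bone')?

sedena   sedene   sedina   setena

satipu ~ sadebu — Vedili t corresponds to Bavika d between vowels (before a front vowel).
hinliyes ~ henleyes — Vedili i corresponds to Bavika e after a consonant, before a nasal.
Applying these to Vedili 'setina':
  setina → sedina   (t→d between vowels (before a front vowel))
  sedina → sedena   (i→e after a consonant, before a nasal)
So the Bavika cognate is 'sedena'.

sedena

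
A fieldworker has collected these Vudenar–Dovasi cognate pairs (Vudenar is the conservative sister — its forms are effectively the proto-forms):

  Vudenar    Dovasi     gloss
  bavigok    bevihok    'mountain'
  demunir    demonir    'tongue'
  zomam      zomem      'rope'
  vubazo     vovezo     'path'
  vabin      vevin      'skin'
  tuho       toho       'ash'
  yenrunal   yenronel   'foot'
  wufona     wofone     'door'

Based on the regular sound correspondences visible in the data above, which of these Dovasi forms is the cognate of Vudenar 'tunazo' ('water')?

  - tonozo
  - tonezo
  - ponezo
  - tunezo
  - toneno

tonezo

demunir ~ demonir, yenrunal ~ yenronel — Vudenar u corresponds to Dovasi o after a consonant, before a nasal.
vubazo ~ vovezo, yenrunal ~ yenronel — Vudenar a corresponds to Dovasi e after a consonant, before a consonant other than r, m, n, p, b, f, v.
Applying these to Vudenar 'tunazo':
  tunazo → tonazo   (u→o after a consonant, before a nasal)
  tonazo → tonezo   (a→e after a consonant, before a consonant other than r, m, n, p, b, f, v)
So the Dovasi cognate is 'tonezo'.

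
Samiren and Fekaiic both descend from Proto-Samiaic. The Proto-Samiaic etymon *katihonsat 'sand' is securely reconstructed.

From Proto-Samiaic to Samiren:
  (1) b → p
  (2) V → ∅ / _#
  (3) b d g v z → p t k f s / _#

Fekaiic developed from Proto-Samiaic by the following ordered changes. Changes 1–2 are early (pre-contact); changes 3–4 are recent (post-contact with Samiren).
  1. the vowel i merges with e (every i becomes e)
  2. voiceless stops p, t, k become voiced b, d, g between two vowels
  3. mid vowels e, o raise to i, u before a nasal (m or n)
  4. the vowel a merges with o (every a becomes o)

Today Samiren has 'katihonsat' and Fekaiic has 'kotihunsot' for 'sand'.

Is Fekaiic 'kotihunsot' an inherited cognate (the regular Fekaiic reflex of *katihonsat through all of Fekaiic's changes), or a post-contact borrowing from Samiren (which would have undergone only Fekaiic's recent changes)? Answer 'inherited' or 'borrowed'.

borrowed

If inherited, *katihonsat would pass through all of Fekaiic's changes:
Fekaiic: start from *katihonsat.
  rule 1 (vowel merger): katihonsat → katehonsat
  rule 2 (intervocalic voicing): katehonsat → kadehonsat
  rule 3 (pre-nasal raising): kadehonsat → kadehunsat
  rule 4 (vowel merger): kadehunsat → kodehunsot
  ⇒ Fekaiic kodehunsot
If borrowed from Samiren 'katihonsat' after the early changes, it would undergo only the recent ones:
  rule 3 (pre-nasal raising): katihonsat → katihunsat
  rule 4 (vowel merger): katihunsat → kotihunsot
  ⇒ as a loan: kotihunsot
Fekaiic 'kotihunsot' matches the loan outcome 'kotihunsot', not the inherited 'kodehunsot' — it skipped the early Fekaiic changes, so it was borrowed from Samiren.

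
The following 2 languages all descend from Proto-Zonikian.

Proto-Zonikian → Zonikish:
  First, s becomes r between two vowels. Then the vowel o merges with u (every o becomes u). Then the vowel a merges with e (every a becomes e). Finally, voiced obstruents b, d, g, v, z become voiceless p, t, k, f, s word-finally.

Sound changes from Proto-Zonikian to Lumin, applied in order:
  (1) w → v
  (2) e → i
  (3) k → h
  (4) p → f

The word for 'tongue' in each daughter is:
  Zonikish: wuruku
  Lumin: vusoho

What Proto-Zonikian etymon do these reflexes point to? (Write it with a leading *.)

*wusoko

Position 4: Zonikish has u, Lumin has o. Lumin preserves o here (none of its changes turn any other segment into o), so the proto-segment is *o.
Position 3: Zonikish has r, Lumin has s. Lumin preserves s here (none of its changes turn any other segment into s), so the proto-segment is *s.
Position 6: Zonikish has u, Lumin has o. Lumin preserves o here (none of its changes turn any other segment into o), so the proto-segment is *o.
Continuing position by position gives *wusoko; check it forward:
Zonikish: *wusoko
  wusoko → wuroko   [rhotacism]
  wuroko → wuruku   [vowel merger]
  wuruku (rule 3 does not apply)
  wuruku (rule 4 does not apply)
  giving Zonikish wuruku.
Lumin: *wusoko > vusoko > vusoho  (by unconditioned shift, unconditioned shift)
*wusoko is the unique common source.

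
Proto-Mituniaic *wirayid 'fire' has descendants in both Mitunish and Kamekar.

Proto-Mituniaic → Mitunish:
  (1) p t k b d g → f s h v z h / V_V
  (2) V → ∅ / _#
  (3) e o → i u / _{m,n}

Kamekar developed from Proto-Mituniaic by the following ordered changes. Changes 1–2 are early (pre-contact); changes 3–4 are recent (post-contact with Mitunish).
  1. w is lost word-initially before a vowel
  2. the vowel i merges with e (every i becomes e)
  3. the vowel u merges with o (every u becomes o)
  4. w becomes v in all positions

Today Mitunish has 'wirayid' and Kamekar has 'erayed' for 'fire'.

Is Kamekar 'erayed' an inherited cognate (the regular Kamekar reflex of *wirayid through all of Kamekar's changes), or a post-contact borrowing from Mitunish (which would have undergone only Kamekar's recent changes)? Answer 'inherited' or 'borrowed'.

inherited

If inherited, *wirayid would pass through all of Kamekar's changes:
Kamekar: *wirayid > irayid > erayed  (by glide loss, vowel merger)
If borrowed from Mitunish 'wirayid' after the early changes, it would undergo only the recent ones:
  rule 3 (vowel merger): no change (wirayid)
  rule 4 (unconditioned shift): wirayid → virayid
  ⇒ as a loan: virayid
Kamekar 'erayed' matches the inherited outcome exactly, so it is an inherited cognate, not a loan.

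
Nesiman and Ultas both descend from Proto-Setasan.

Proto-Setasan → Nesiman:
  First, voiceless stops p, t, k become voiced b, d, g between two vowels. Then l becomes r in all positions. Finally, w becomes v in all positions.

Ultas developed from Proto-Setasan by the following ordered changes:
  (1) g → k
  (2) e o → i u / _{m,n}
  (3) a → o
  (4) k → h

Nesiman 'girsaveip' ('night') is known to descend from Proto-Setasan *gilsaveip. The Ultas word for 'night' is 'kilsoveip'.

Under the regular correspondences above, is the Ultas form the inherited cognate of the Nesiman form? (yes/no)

Derive the expected Ultas reflex of *gilsaveip:
Ultas: *gilsaveip
  gilsaveip → kilsaveip   [unconditioned shift]
  kilsaveip (rule 2 does not apply)
  kilsaveip → kilsoveip   [vowel merger]
  kilsoveip → hilsoveip   [unconditioned shift]
  giving Ultas hilsoveip.
The regular Ultas reflex would be 'hilsoveip', but the attested form is 'kilsoveip'. The correspondence is irregular, so they are not cognates (the Ultas form has a different source).

no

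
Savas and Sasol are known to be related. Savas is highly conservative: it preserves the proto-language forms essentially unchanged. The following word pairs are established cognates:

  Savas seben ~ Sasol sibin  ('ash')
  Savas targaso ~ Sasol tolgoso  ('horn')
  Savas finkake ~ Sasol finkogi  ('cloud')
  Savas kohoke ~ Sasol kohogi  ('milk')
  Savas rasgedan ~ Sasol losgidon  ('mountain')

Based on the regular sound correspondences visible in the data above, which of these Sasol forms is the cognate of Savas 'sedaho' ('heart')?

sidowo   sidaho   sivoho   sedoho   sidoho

rasgedan ~ losgidon — Savas e corresponds to Sasol i after a consonant, before a consonant other than r, m, n, p, b, f, v.
targaso ~ tolgoso, finkake ~ finkogi — Savas a corresponds to Sasol o after a consonant, before a consonant other than r, m, n, p, b, f, v.
Applying these to Savas 'sedaho':
  sedaho → sidaho   (e→i after a consonant, before a consonant other than r, m, n, p, b, f, v)
  sidaho → sidoho   (a→o after a consonant, before a consonant other than r, m, n, p, b, f, v)
So the Sasol cognate is 'sidoho'.

sidoho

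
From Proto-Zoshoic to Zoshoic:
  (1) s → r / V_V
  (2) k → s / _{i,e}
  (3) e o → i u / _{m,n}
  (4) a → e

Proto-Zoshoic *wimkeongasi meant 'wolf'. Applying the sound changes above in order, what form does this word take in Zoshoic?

Zoshoic: *wimkeongasi
  wimkeongasi → wimkeongari   [rhotacism]
  wimkeongari → wimseongari   [palatalisation]
  wimseongari → wimseungari   [pre-nasal raising]
  wimseungari → wimseungeri   [vowel merger]
  giving Zoshoic wimseungeri.

wimseungeri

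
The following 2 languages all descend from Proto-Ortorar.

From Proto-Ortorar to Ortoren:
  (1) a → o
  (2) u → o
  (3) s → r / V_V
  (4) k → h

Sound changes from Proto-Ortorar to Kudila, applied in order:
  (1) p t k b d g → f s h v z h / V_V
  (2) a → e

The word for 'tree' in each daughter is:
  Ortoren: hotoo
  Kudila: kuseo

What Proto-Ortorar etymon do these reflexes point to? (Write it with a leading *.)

Position 3: Ortoren has t, Kudila has s. Ortoren preserves t here (none of its changes turn any other segment into t), so the proto-segment is *t.
Position 4: Ortoren has o, Kudila has e. Taking the neighbouring segments as reconstructed: Ortoren o could go back to *a or *o or *u; Kudila e could go back to *a or *e — the one source consistent with every daughter is *a.
Position 2: Ortoren has o, Kudila has u. Kudila preserves u here (none of its changes turn any other segment into u), so the proto-segment is *u.
Continuing position by position gives *kutao; check it forward:
Ortoren: start from *kutao.
  rule 1 (vowel merger): kutao → kutoo
  rule 2 (vowel merger): kutoo → kotoo
  rule 3: no change — kotoo
  rule 4 (unconditioned shift): kotoo → hotoo
  ⇒ Ortoren hotoo
Kudila: *kutao
  kutao → kusao   [intervocalic lenition]
  kusao → kuseo   [vowel merger]
  giving Kudila kuseo.
*kutao is the unique common source.

*kutao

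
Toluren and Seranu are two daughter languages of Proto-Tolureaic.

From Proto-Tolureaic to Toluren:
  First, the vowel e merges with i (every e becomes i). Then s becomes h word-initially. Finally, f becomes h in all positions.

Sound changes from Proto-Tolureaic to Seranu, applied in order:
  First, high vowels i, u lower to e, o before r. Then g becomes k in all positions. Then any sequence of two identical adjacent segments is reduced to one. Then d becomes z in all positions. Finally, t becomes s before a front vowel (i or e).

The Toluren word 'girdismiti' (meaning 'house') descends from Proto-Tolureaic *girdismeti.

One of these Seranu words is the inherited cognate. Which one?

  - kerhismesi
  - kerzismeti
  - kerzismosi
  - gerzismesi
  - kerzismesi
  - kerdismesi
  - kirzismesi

kerzismesi

Seranu: *girdismeti > gerdismeti > kerdismeti > kerzismeti > kerzismesi  (by pre-rhotic lowering, unconditioned shift, unconditioned shift, palatalisation)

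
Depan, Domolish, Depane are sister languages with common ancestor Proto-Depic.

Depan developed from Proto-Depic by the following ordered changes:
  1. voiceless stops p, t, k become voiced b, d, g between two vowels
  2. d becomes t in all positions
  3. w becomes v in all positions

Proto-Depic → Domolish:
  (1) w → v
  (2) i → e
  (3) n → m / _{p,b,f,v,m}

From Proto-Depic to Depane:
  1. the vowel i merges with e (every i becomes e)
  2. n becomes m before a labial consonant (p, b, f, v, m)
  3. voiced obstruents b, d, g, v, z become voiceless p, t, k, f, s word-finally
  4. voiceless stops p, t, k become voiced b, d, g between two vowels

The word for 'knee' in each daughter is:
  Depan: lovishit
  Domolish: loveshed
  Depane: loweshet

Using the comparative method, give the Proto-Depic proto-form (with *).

*lowishid

Position 8: Depan has t, Domolish has d, Depane has t. Domolish preserves d here (none of its changes turn any other segment into d), so the proto-segment is *d.
Position 4: Depan has i, Domolish has e, Depane has e. Depan preserves i here (none of its changes turn any other segment into i), so the proto-segment is *i.
Position 3: Depan has v, Domolish has v, Depane has w. Depane preserves w here (none of its changes turn any other segment into w), so the proto-segment is *w.
This points to *lowishid. Verify forward in each daughter:
Depan: *lowishid
  lowishid (rule 1 does not apply)
  lowishid → lowishit   [unconditioned shift]
  lowishit → lovishit   [unconditioned shift]
  giving Depan lovishit.
Domolish: *lowishid
  lowishid → lovishid   [unconditioned shift]
  lovishid → loveshed   [vowel merger]
  loveshed (rule 3 does not apply)
  giving Domolish loveshed.
Depane: start from *lowishid.
  rule 1 (vowel merger): lowishid → loweshed
  rule 2: no change — loweshed
  rule 3 (final devoicing): loweshed → loweshet
  rule 4: no change — loweshet
  ⇒ Depane loweshet
*lowishid is the unique common source.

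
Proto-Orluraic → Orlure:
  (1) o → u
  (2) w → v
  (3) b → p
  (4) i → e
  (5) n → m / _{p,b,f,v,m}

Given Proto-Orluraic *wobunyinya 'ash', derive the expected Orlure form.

Orlure: *wobunyinya
  wobunyinya → wubunyinya   [vowel merger]
  wubunyinya → vubunyinya   [unconditioned shift]
  vubunyinya → vupunyinya   [unconditioned shift]
  vupunyinya → vupunyenya   [vowel merger]
  vupunyenya (rule 5 does not apply)
  giving Orlure vupunyenya.

vupunyenya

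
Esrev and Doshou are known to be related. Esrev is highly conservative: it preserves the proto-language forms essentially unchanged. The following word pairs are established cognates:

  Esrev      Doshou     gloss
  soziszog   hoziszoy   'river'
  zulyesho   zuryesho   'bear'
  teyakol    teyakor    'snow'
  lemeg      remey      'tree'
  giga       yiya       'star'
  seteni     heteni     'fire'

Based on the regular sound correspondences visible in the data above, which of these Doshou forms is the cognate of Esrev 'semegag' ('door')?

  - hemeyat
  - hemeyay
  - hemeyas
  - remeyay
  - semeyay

hemeyay

seteni ~ heteni — Esrev s corresponds to Doshou h word-initially before a front vowel.
giga ~ yiya — Esrev g corresponds to Doshou y between vowels (before a back vowel).
soziszog ~ hoziszoy, lemeg ~ remey — Esrev g corresponds to Doshou y word-finally.
Applying these to Esrev 'semegag':
  semegag → hemegag   (s→h word-initially before a front vowel)
  hemegag → hemeyag   (g→y between vowels (before a back vowel))
  hemeyag → hemeyay   (g→y word-finally)
So the Doshou cognate is 'hemeyay'.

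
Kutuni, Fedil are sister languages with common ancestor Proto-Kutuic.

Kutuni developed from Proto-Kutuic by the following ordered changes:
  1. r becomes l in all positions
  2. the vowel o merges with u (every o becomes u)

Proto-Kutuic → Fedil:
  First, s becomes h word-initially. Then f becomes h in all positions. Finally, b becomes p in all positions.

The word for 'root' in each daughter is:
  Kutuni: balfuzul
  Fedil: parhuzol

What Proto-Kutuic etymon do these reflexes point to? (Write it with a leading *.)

Position 3: Kutuni has l, Fedil has r. Fedil preserves r here (none of its changes turn any other segment into r), so the proto-segment is *r.
Position 1: Kutuni has b, Fedil has p. Kutuni preserves b here (none of its changes turn any other segment into b), so the proto-segment is *b.
This points to *barfuzol. Verify forward in each daughter:
Kutuni: *barfuzol > balfuzol > balfuzul  (by unconditioned shift, vowel merger)
Fedil: start from *barfuzol.
  rule 1: no change — barfuzol
  rule 2 (unconditioned shift): barfuzol → barhuzol
  rule 3 (unconditioned shift): barhuzol → parhuzol
  ⇒ Fedil parhuzol
*barfuzol is the unique common source.

*barfuzol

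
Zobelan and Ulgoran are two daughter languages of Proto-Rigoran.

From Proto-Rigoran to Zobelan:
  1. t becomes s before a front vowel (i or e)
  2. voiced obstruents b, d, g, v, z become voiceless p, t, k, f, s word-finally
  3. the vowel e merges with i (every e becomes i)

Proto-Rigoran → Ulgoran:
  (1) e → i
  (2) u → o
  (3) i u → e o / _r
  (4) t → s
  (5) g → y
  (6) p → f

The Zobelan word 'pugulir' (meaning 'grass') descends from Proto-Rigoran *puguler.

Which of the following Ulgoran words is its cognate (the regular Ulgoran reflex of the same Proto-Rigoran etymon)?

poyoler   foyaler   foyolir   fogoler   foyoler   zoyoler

foyoler

Ulgoran: *puguler > pugulir > pogolir > pogoler > poyoler > foyoler  (by vowel merger, vowel merger, pre-rhotic lowering, unconditioned shift, unconditioned shift)
Only 'foyoler' matches the regular Ulgoran development of *puguler.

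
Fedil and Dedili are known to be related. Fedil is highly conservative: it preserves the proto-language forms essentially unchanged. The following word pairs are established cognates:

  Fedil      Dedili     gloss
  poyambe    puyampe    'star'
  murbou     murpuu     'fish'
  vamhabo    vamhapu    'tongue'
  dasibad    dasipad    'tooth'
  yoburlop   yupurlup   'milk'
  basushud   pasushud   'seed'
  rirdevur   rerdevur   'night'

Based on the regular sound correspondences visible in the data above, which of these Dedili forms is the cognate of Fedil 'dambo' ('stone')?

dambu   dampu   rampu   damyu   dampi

dampu

murbou ~ murpuu — Fedil b corresponds to Dedili p after a consonant, before a back vowel.
vamhabo ~ vamhapu — Fedil o corresponds to Dedili u word-finally.
Applying these to Fedil 'dambo':
  dambo → dampo   (b→p after a consonant, before a back vowel)
  dampo → dampu   (o→u word-finally)
So the Dedili cognate is 'dampu'.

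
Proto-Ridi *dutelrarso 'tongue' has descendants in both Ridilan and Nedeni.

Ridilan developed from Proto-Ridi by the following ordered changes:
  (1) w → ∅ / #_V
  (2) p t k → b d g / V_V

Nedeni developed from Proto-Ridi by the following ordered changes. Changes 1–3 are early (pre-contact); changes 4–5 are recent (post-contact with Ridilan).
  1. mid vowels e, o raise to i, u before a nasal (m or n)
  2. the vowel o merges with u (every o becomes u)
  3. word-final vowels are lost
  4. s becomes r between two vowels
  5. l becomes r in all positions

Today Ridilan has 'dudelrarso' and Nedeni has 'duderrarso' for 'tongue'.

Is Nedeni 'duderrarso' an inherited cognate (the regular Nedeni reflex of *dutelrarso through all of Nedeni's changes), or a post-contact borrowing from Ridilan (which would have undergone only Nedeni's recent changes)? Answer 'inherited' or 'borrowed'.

borrowed

If inherited, *dutelrarso would pass through all of Nedeni's changes:
Nedeni: *dutelrarso > dutelrarsu > dutelrars > duterrars  (by vowel merger, apocope, unconditioned shift)
If borrowed from Ridilan 'dudelrarso' after the early changes, it would undergo only the recent ones:
  rule 4 (rhotacism): no change (dudelrarso)
  rule 5 (unconditioned shift): dudelrarso → duderrarso
  ⇒ as a loan: duderrarso
Nedeni 'duderrarso' matches the loan outcome 'duderrarso', not the inherited 'duterrars' — it skipped the early Nedeni changes, so it was borrowed from Ridilan.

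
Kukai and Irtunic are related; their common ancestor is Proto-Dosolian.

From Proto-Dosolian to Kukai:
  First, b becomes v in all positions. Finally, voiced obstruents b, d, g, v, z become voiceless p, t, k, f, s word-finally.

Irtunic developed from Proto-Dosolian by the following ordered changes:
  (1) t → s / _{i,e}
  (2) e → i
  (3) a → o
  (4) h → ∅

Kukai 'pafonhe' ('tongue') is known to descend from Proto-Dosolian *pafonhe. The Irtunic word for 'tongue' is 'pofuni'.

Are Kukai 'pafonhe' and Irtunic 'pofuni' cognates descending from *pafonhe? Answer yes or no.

Derive the expected Irtunic reflex of *pafonhe:
Irtunic: *pafonhe
  pafonhe (rule 1 does not apply)
  pafonhe → pafonhi   [vowel merger]
  pafonhi → pofonhi   [vowel merger]
  pofonhi → pofoni   [h-loss]
  giving Irtunic pofoni.
The regular Irtunic reflex would be 'pofoni', but the attested form is 'pofuni'. The correspondence is irregular, so they are not cognates (the Irtunic form has a different source).

no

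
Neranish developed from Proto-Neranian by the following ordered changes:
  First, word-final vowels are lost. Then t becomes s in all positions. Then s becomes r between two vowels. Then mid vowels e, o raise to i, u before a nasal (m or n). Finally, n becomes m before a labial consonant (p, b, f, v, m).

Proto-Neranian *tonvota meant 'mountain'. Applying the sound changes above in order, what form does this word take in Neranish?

Neranish: *tonvota > tonvot > sonvos > sunvos > sumvos  (by apocope, unconditioned shift, pre-nasal raising, nasal place assimilation)

sumvos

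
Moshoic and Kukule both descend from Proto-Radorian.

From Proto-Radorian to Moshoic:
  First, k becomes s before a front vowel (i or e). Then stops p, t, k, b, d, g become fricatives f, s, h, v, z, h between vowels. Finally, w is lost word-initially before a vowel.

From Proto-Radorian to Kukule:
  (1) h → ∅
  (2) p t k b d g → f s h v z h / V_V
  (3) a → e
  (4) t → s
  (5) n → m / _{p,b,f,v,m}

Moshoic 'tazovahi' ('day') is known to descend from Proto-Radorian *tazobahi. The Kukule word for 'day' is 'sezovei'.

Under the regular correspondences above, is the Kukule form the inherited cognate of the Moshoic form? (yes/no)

Derive the expected Kukule reflex of *tazobahi:
Kukule: *tazobahi
  tazobahi → tazobai   [h-loss]
  tazobai → tazovai   [intervocalic lenition]
  tazovai → tezovei   [vowel merger]
  tezovei → sezovei   [unconditioned shift]
  sezovei (rule 5 does not apply)
  giving Kukule sezovei.
Kukule 'sezovei' matches the regular reflex exactly, so the pair is cognate.

yes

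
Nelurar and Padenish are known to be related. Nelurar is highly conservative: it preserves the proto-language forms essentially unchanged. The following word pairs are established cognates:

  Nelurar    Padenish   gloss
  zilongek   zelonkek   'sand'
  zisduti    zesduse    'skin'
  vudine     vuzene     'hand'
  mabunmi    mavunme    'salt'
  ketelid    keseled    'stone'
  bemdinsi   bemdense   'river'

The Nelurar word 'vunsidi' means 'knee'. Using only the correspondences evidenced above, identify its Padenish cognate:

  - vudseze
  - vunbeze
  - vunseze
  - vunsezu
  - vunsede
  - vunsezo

zilongek ~ zelonkek, zisduti ~ zesduse — Nelurar i corresponds to Padenish e after a consonant, before a consonant other than r, m, n, p, b, f, v.
vudine ~ vuzene — Nelurar d corresponds to Padenish z between vowels (before a front vowel).
zisduti ~ zesduse, mabunmi ~ mavunme — Nelurar i corresponds to Padenish e word-finally.
Applying these to Nelurar 'vunsidi':
  vunsidi → vunsedi   (i→e after a consonant, before a consonant other than r, m, n, p, b, f, v)
  vunsedi → vunsezi   (d→z between vowels (before a front vowel))
  vunsezi → vunseze   (i→e word-finally)
So the Padenish cognate is 'vunseze'.

vunseze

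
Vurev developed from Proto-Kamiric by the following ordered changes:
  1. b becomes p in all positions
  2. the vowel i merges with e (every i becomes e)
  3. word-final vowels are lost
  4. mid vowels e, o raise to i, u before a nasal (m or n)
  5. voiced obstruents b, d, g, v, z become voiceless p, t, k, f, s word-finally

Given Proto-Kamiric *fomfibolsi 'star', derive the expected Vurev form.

fumfepols

Vurev: *fomfibolsi
  fomfibolsi → fomfipolsi   [unconditioned shift]
  fomfipolsi → fomfepolse   [vowel merger]
  fomfepolse → fomfepols   [apocope]
  fomfepols → fumfepols   [pre-nasal raising]
  fumfepols (rule 5 does not apply)
  giving Vurev fumfepols.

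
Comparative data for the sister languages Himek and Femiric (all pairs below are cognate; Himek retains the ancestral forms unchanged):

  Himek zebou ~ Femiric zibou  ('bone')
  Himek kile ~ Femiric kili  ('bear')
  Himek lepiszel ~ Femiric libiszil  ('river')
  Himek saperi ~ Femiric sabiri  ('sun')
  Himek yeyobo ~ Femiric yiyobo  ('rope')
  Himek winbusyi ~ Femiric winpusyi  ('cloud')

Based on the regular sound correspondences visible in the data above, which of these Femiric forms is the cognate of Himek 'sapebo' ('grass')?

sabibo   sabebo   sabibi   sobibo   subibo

sabibo

saperi ~ sabiri — Himek p corresponds to Femiric b between vowels (before a front vowel).
zebou ~ zibou — Himek e corresponds to Femiric i after a consonant, before a labial obstruent.
Applying these to Himek 'sapebo':
  sapebo → sabebo   (p→b between vowels (before a front vowel))
  sabebo → sabibo   (e→i after a consonant, before a labial obstruent)
So the Femiric cognate is 'sabibo'.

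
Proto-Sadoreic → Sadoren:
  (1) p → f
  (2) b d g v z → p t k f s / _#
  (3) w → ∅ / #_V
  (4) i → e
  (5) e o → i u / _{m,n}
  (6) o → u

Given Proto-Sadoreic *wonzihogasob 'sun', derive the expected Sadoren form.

unzehugasup

Sadoren: start from *wonzihogasob.
  rule 1: no change — wonzihogasob
  rule 2 (final devoicing): wonzihogasob → wonzihogasop
  rule 3 (glide loss): wonzihogasop → onzihogasop
  rule 4 (vowel merger): onzihogasop → onzehogasop
  rule 5 (pre-nasal raising): onzehogasop → unzehogasop
  rule 6 (vowel merger): unzehogasop → unzehugasup
  ⇒ Sadoren unzehugasup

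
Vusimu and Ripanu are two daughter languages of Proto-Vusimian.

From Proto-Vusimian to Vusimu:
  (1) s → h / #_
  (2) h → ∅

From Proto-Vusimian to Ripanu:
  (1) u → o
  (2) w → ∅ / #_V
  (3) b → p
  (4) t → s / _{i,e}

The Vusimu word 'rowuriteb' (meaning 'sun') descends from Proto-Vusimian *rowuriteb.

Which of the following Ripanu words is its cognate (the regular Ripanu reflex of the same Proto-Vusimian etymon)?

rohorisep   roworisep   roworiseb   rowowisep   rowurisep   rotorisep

Ripanu: start from *rowuriteb.
  rule 1 (vowel merger): rowuriteb → roworiteb
  rule 2: no change — roworiteb
  rule 3 (unconditioned shift): roworiteb → roworitep
  rule 4 (palatalisation): roworitep → roworisep
  ⇒ Ripanu roworisep
Only 'roworisep' matches the regular Ripanu development of *rowuriteb.

roworisep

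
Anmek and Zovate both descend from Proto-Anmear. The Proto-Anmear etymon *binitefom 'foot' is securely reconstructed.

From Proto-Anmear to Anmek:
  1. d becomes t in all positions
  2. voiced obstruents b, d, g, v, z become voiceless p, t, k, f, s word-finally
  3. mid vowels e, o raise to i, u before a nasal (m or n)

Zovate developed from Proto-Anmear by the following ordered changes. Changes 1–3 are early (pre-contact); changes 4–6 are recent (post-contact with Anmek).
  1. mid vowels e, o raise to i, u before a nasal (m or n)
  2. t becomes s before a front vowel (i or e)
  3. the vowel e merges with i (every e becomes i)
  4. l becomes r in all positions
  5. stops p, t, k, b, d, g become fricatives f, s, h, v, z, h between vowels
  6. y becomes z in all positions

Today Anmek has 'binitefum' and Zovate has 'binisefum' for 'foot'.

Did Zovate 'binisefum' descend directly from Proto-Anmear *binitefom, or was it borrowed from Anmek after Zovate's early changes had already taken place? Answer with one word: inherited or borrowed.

borrowed

If inherited, *binitefom would pass through all of Zovate's changes:
Zovate: start from *binitefom.
  rule 1 (pre-nasal raising): binitefom → binitefum
  rule 2 (palatalisation): binitefum → binisefum
  rule 3 (vowel merger): binisefum → binisifum
  rule 4: no change — binisifum
  rule 5: no change — binisifum
  rule 6: no change — binisifum
  ⇒ Zovate binisifum
If borrowed from Anmek 'binitefum' after the early changes, it would undergo only the recent ones:
  rule 4 (unconditioned shift): no change (binitefum)
  rule 5 (intervocalic lenition): binitefum → binisefum
  rule 6 (unconditioned shift): no change (binisefum)
  ⇒ as a loan: binisefum
Zovate 'binisefum' matches the loan outcome 'binisefum', not the inherited 'binisifum' — it skipped the early Zovate changes, so it was borrowed from Anmek.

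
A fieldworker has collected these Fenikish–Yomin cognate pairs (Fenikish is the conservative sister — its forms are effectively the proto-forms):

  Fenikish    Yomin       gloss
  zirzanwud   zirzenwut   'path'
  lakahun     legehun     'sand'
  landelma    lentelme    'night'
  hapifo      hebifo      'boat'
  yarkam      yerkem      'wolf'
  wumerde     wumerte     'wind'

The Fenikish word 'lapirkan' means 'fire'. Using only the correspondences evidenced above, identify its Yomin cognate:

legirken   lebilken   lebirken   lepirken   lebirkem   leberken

hapifo ~ hebifo — Fenikish a corresponds to Yomin e after a consonant, before a labial obstruent.
hapifo ~ hebifo — Fenikish p corresponds to Yomin b between vowels (before a front vowel).
zirzanwud ~ zirzenwut, landelma ~ lentelme — Fenikish a corresponds to Yomin e after a consonant, before a nasal.
Applying these to Fenikish 'lapirkan':
  lapirkan → lepirkan   (a→e after a consonant, before a labial obstruent)
  lepirkan → lebirkan   (p→b between vowels (before a front vowel))
  lebirkan → lebirken   (a→e after a consonant, before a nasal)
So the Yomin cognate is 'lebirken'.

lebirken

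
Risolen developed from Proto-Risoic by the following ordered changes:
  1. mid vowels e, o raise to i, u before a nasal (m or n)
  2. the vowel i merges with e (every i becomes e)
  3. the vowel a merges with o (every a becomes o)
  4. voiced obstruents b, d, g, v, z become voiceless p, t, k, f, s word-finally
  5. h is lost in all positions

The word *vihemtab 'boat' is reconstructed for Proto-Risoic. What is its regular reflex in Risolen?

veemtop

Risolen: *vihemtab > vihimtab > vehemtab > vehemtob > vehemtop > veemtop  (by pre-nasal raising, vowel merger, vowel merger, final devoicing, h-loss)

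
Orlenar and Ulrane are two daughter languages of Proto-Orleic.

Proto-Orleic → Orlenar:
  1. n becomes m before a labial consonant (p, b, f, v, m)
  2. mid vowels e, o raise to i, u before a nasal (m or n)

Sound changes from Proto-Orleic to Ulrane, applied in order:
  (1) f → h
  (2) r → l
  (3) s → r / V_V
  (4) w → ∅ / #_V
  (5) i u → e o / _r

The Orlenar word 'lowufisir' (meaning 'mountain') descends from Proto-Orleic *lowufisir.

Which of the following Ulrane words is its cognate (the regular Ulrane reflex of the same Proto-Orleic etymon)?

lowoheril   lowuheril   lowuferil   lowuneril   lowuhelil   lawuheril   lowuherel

lowuheril

Ulrane: *lowufisir
  lowufisir → lowuhisir   [unconditioned shift]
  lowuhisir → lowuhisil   [unconditioned shift]
  lowuhisil → lowuhiril   [rhotacism]
  lowuhiril (rule 4 does not apply)
  lowuhiril → lowuheril   [pre-rhotic lowering]
  giving Ulrane lowuheril.
Among the options, 'lowuheril' alone shows every Ulrane change applied in order.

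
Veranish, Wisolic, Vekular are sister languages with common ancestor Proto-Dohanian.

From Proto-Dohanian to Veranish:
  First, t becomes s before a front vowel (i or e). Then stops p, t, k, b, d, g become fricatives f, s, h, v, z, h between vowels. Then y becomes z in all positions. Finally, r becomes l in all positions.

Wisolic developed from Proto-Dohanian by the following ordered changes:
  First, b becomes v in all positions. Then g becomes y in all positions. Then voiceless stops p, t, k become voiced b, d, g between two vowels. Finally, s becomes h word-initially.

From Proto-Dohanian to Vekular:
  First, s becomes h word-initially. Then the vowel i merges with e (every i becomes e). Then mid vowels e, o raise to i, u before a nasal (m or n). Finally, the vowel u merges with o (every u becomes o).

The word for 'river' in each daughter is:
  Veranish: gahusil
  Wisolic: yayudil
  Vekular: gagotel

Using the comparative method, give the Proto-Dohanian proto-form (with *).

Position 5: Veranish has s, Wisolic has d, Vekular has t. Vekular preserves t here (none of its changes turn any other segment into t), so the proto-segment is *t.
Position 4: Veranish has u, Wisolic has u, Vekular has o. Veranish preserves u here (none of its changes turn any other segment into u), so the proto-segment is *u.
This points to *gagutil. Verify forward in each daughter:
Veranish: start from *gagutil.
  rule 1 (palatalisation): gagutil → gagusil
  rule 2 (intervocalic lenition): gagusil → gahusil
  rule 3: no change — gahusil
  rule 4: no change — gahusil
  ⇒ Veranish gahusil
Wisolic: *gagutil > yayutil > yayudil  (by unconditioned shift, intervocalic voicing)
Vekular: start from *gagutil.
  rule 1: no change — gagutil
  rule 2 (vowel merger): gagutil → gagutel
  rule 3: no change — gagutel
  rule 4 (vowel merger): gagutel → gagotel
  ⇒ Vekular gagotel
Only *gagutil yields all of Veranish gahusil, Wisolic yayudil, Vekular gagotel.

*gagutil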